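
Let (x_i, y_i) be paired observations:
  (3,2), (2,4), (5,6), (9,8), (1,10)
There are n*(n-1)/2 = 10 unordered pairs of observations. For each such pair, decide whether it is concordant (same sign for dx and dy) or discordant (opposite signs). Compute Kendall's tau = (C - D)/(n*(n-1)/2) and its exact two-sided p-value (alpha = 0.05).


Step 1: Enumerate the 10 unordered pairs (i,j) with i<j and classify each by sign(x_j-x_i) * sign(y_j-y_i).
  (1,2):dx=-1,dy=+2->D; (1,3):dx=+2,dy=+4->C; (1,4):dx=+6,dy=+6->C; (1,5):dx=-2,dy=+8->D
  (2,3):dx=+3,dy=+2->C; (2,4):dx=+7,dy=+4->C; (2,5):dx=-1,dy=+6->D; (3,4):dx=+4,dy=+2->C
  (3,5):dx=-4,dy=+4->D; (4,5):dx=-8,dy=+2->D
Step 2: C = 5, D = 5, total pairs = 10.
Step 3: tau = (C - D)/(n(n-1)/2) = (5 - 5)/10 = 0.000000.
Step 4: Exact two-sided p-value (enumerate n! = 120 permutations of y under H0): p = 1.000000.
Step 5: alpha = 0.05. fail to reject H0.

tau_b = 0.0000 (C=5, D=5), p = 1.000000, fail to reject H0.


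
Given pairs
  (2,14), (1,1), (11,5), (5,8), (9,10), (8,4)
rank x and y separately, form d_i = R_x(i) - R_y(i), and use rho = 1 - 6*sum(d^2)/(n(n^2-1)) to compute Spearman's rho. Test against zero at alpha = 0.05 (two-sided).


Step 1: Rank x and y separately (midranks; no ties here).
rank(x): 2->2, 1->1, 11->6, 5->3, 9->5, 8->4
rank(y): 14->6, 1->1, 5->3, 8->4, 10->5, 4->2
Step 2: d_i = R_x(i) - R_y(i); compute d_i^2.
  (2-6)^2=16, (1-1)^2=0, (6-3)^2=9, (3-4)^2=1, (5-5)^2=0, (4-2)^2=4
sum(d^2) = 30.
Step 3: rho = 1 - 6*30 / (6*(6^2 - 1)) = 1 - 180/210 = 0.142857.
Step 4: Under H0, t = rho * sqrt((n-2)/(1-rho^2)) = 0.2887 ~ t(4).
Step 5: Two-sided p-value from the t-distribution with 4 df = 0.787172.
Step 6: alpha = 0.05. fail to reject H0.

rho = 0.1429, p = 0.787172, fail to reject H0 at alpha = 0.05.


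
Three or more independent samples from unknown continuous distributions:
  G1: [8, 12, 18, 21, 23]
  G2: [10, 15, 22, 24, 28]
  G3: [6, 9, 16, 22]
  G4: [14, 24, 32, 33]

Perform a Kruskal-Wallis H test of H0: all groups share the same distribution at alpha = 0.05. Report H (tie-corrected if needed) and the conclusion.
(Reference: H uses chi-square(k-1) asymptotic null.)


Step 1: Combine all N = 18 observations and assign midranks.
sorted (value, group, rank): (6,G3,1), (8,G1,2), (9,G3,3), (10,G2,4), (12,G1,5), (14,G4,6), (15,G2,7), (16,G3,8), (18,G1,9), (21,G1,10), (22,G2,11.5), (22,G3,11.5), (23,G1,13), (24,G2,14.5), (24,G4,14.5), (28,G2,16), (32,G4,17), (33,G4,18)
Step 2: Sum ranks within each group.
R_1 = 39 (n_1 = 5)
R_2 = 53 (n_2 = 5)
R_3 = 23.5 (n_3 = 4)
R_4 = 55.5 (n_4 = 4)
Step 3: H = 12/(N(N+1)) * sum(R_i^2/n_i) - 3(N+1)
     = 12/(18*19) * (39^2/5 + 53^2/5 + 23.5^2/4 + 55.5^2/4) - 3*19
     = 0.035088 * 1774.12 - 57
     = 5.250000.
Step 4: Ties present; correction factor C = 1 - 12/(18^3 - 18) = 0.997936. Corrected H = 5.250000 / 0.997936 = 5.260858.
Step 5: Under H0, H ~ chi^2(3); p-value = 0.153662.
Step 6: alpha = 0.05. fail to reject H0.

H = 5.2609, df = 3, p = 0.153662, fail to reject H0.


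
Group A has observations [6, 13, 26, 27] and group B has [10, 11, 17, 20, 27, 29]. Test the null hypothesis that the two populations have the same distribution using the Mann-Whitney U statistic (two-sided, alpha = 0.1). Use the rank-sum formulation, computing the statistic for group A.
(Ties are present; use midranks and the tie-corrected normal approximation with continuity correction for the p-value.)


Step 1: Combine and sort all 10 observations; assign midranks.
sorted (value, group): (6,X), (10,Y), (11,Y), (13,X), (17,Y), (20,Y), (26,X), (27,X), (27,Y), (29,Y)
ranks: 6->1, 10->2, 11->3, 13->4, 17->5, 20->6, 26->7, 27->8.5, 27->8.5, 29->10
Step 2: Rank sum for X: R1 = 1 + 4 + 7 + 8.5 = 20.5.
Step 3: U_X = R1 - n1(n1+1)/2 = 20.5 - 4*5/2 = 20.5 - 10 = 10.5.
       U_Y = n1*n2 - U_X = 24 - 10.5 = 13.5.
Step 4: Ties are present, so use the tie-corrected normal approximation (with continuity correction) for the p-value.
Step 5: p-value = 0.830664; compare to alpha = 0.1. fail to reject H0.

U_X = 10.5, p = 0.830664, fail to reject H0 at alpha = 0.1.


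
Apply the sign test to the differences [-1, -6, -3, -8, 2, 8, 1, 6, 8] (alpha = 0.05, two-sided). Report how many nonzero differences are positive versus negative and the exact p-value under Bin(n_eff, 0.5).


Step 1: Discard zero differences. Original n = 9; n_eff = number of nonzero differences = 9.
Nonzero differences (with sign): -1, -6, -3, -8, +2, +8, +1, +6, +8
Step 2: Count signs: positive = 5, negative = 4.
Step 3: Under H0: P(positive) = 0.5, so the number of positives S ~ Bin(9, 0.5).
Step 4: Two-sided exact p-value = sum of Bin(9,0.5) probabilities at or below the observed probability = 1.000000.
Step 5: alpha = 0.05. fail to reject H0.

n_eff = 9, pos = 5, neg = 4, p = 1.000000, fail to reject H0.


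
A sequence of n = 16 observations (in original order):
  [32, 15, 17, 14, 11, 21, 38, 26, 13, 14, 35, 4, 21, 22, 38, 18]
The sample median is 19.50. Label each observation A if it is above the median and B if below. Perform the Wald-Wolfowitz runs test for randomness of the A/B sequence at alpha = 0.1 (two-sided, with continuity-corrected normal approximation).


Step 1: Compute median = 19.50; label A = above, B = below.
Labels in order: ABBBBAAABBABAAAB  (n_A = 8, n_B = 8)
Step 2: Count runs R = 8.
Step 3: Under H0 (random ordering), E[R] = 2*n_A*n_B/(n_A+n_B) + 1 = 2*8*8/16 + 1 = 9.0000.
        Var[R] = 2*n_A*n_B*(2*n_A*n_B - n_A - n_B) / ((n_A+n_B)^2 * (n_A+n_B-1)) = 14336/3840 = 3.7333.
        SD[R] = 1.9322.
Step 4: Continuity-corrected z = (R + 0.5 - E[R]) / SD[R] = (8 + 0.5 - 9.0000) / 1.9322 = -0.2588.
Step 5: Two-sided p-value via normal approximation = 2*(1 - Phi(|z|)) = 0.795809.
Step 6: alpha = 0.1. fail to reject H0.

R = 8, z = -0.2588, p = 0.795809, fail to reject H0.


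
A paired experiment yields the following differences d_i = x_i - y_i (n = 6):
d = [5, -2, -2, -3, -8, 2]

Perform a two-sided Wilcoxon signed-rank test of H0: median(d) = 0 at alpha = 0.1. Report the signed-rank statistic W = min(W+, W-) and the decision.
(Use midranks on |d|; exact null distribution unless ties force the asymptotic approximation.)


Step 1: Drop any zero differences (none here) and take |d_i|.
|d| = [5, 2, 2, 3, 8, 2]
Step 2: Midrank |d_i| (ties get averaged ranks).
ranks: |5|->5, |2|->2, |2|->2, |3|->4, |8|->6, |2|->2
Step 3: Attach original signs; sum ranks with positive sign and with negative sign.
W+ = 5 + 2 = 7
W- = 2 + 2 + 4 + 6 = 14
(Check: W+ + W- = 21 should equal n(n+1)/2 = 21.)
Step 4: Test statistic W = min(W+, W-) = 7.
Step 5: Ties in |d|, so use the tie-corrected normal approximation.
        E[W] = n(n+1)/4 = 6*7/4 = 10.5.
        Tie groups: |d|=2 (t=3); sum(t^3 - t) = 24.
        Var[W] = n(n+1)(2n+1)/24 - sum(t^3-t)/48 = 546/24 - 24/48 = 22.25.
        z = (W - E[W]) / sqrt(Var[W]) = (7 - 10.5) / 4.7170 = -0.7420.
        Two-sided p = 2*Phi(z) = 0.458088.
Step 6: alpha = 0.1. fail to reject H0.

W+ = 7, W- = 14, W = min = 7, p = 0.458088, fail to reject H0.


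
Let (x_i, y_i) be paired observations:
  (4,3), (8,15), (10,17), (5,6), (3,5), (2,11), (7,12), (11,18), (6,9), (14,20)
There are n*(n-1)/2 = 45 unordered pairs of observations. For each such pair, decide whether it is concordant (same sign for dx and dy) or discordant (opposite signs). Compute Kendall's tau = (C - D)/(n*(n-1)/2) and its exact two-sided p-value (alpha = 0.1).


Step 1: Enumerate the 45 unordered pairs (i,j) with i<j and classify each by sign(x_j-x_i) * sign(y_j-y_i).
  (1,2):dx=+4,dy=+12->C; (1,3):dx=+6,dy=+14->C; (1,4):dx=+1,dy=+3->C; (1,5):dx=-1,dy=+2->D
  (1,6):dx=-2,dy=+8->D; (1,7):dx=+3,dy=+9->C; (1,8):dx=+7,dy=+15->C; (1,9):dx=+2,dy=+6->C
  (1,10):dx=+10,dy=+17->C; (2,3):dx=+2,dy=+2->C; (2,4):dx=-3,dy=-9->C; (2,5):dx=-5,dy=-10->C
  (2,6):dx=-6,dy=-4->C; (2,7):dx=-1,dy=-3->C; (2,8):dx=+3,dy=+3->C; (2,9):dx=-2,dy=-6->C
  (2,10):dx=+6,dy=+5->C; (3,4):dx=-5,dy=-11->C; (3,5):dx=-7,dy=-12->C; (3,6):dx=-8,dy=-6->C
  (3,7):dx=-3,dy=-5->C; (3,8):dx=+1,dy=+1->C; (3,9):dx=-4,dy=-8->C; (3,10):dx=+4,dy=+3->C
  (4,5):dx=-2,dy=-1->C; (4,6):dx=-3,dy=+5->D; (4,7):dx=+2,dy=+6->C; (4,8):dx=+6,dy=+12->C
  (4,9):dx=+1,dy=+3->C; (4,10):dx=+9,dy=+14->C; (5,6):dx=-1,dy=+6->D; (5,7):dx=+4,dy=+7->C
  (5,8):dx=+8,dy=+13->C; (5,9):dx=+3,dy=+4->C; (5,10):dx=+11,dy=+15->C; (6,7):dx=+5,dy=+1->C
  (6,8):dx=+9,dy=+7->C; (6,9):dx=+4,dy=-2->D; (6,10):dx=+12,dy=+9->C; (7,8):dx=+4,dy=+6->C
  (7,9):dx=-1,dy=-3->C; (7,10):dx=+7,dy=+8->C; (8,9):dx=-5,dy=-9->C; (8,10):dx=+3,dy=+2->C
  (9,10):dx=+8,dy=+11->C
Step 2: C = 40, D = 5, total pairs = 45.
Step 3: tau = (C - D)/(n(n-1)/2) = (40 - 5)/45 = 0.777778.
Step 4: Exact two-sided p-value (enumerate n! = 3628800 permutations of y under H0): p = 0.000946.
Step 5: alpha = 0.1. reject H0.

tau_b = 0.7778 (C=40, D=5), p = 0.000946, reject H0.


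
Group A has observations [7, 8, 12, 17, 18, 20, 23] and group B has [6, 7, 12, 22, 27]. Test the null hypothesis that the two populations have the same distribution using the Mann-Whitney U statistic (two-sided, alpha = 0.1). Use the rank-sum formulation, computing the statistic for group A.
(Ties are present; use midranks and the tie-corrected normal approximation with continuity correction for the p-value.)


Step 1: Combine and sort all 12 observations; assign midranks.
sorted (value, group): (6,Y), (7,X), (7,Y), (8,X), (12,X), (12,Y), (17,X), (18,X), (20,X), (22,Y), (23,X), (27,Y)
ranks: 6->1, 7->2.5, 7->2.5, 8->4, 12->5.5, 12->5.5, 17->7, 18->8, 20->9, 22->10, 23->11, 27->12
Step 2: Rank sum for X: R1 = 2.5 + 4 + 5.5 + 7 + 8 + 9 + 11 = 47.
Step 3: U_X = R1 - n1(n1+1)/2 = 47 - 7*8/2 = 47 - 28 = 19.
       U_Y = n1*n2 - U_X = 35 - 19 = 16.
Step 4: Ties are present, so use the tie-corrected normal approximation (with continuity correction) for the p-value.
Step 5: p-value = 0.870542; compare to alpha = 0.1. fail to reject H0.

U_X = 19, p = 0.870542, fail to reject H0 at alpha = 0.1.


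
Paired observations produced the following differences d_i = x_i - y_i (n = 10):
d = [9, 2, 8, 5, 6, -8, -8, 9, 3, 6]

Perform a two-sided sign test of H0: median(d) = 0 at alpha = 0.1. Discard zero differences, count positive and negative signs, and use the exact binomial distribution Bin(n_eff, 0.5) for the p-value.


Step 1: Discard zero differences. Original n = 10; n_eff = number of nonzero differences = 10.
Nonzero differences (with sign): +9, +2, +8, +5, +6, -8, -8, +9, +3, +6
Step 2: Count signs: positive = 8, negative = 2.
Step 3: Under H0: P(positive) = 0.5, so the number of positives S ~ Bin(10, 0.5).
Step 4: Two-sided exact p-value = sum of Bin(10,0.5) probabilities at or below the observed probability = 0.109375.
Step 5: alpha = 0.1. fail to reject H0.

n_eff = 10, pos = 8, neg = 2, p = 0.109375, fail to reject H0.


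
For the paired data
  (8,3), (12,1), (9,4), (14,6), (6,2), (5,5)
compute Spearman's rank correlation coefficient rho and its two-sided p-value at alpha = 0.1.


Step 1: Rank x and y separately (midranks; no ties here).
rank(x): 8->3, 12->5, 9->4, 14->6, 6->2, 5->1
rank(y): 3->3, 1->1, 4->4, 6->6, 2->2, 5->5
Step 2: d_i = R_x(i) - R_y(i); compute d_i^2.
  (3-3)^2=0, (5-1)^2=16, (4-4)^2=0, (6-6)^2=0, (2-2)^2=0, (1-5)^2=16
sum(d^2) = 32.
Step 3: rho = 1 - 6*32 / (6*(6^2 - 1)) = 1 - 192/210 = 0.085714.
Step 4: Under H0, t = rho * sqrt((n-2)/(1-rho^2)) = 0.1721 ~ t(4).
Step 5: Two-sided p-value from the t-distribution with 4 df = 0.871743.
Step 6: alpha = 0.1. fail to reject H0.

rho = 0.0857, p = 0.871743, fail to reject H0 at alpha = 0.1.


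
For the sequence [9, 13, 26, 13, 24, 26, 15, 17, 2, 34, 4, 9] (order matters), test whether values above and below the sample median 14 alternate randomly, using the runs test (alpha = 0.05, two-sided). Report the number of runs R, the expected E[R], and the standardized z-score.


Step 1: Compute median = 14; label A = above, B = below.
Labels in order: BBABAAAABABB  (n_A = 6, n_B = 6)
Step 2: Count runs R = 7.
Step 3: Under H0 (random ordering), E[R] = 2*n_A*n_B/(n_A+n_B) + 1 = 2*6*6/12 + 1 = 7.0000.
        Var[R] = 2*n_A*n_B*(2*n_A*n_B - n_A - n_B) / ((n_A+n_B)^2 * (n_A+n_B-1)) = 4320/1584 = 2.7273.
        SD[R] = 1.6514.
Step 4: R = E[R], so z = 0 with no continuity correction.
Step 5: Two-sided p-value via normal approximation = 2*(1 - Phi(|z|)) = 1.000000.
Step 6: alpha = 0.05. fail to reject H0.

R = 7, z = 0.0000, p = 1.000000, fail to reject H0.


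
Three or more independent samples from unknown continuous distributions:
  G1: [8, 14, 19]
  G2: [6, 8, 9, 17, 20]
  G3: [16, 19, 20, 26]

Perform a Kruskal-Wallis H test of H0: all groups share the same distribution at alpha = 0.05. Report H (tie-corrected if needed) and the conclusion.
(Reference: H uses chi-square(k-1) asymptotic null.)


Step 1: Combine all N = 12 observations and assign midranks.
sorted (value, group, rank): (6,G2,1), (8,G1,2.5), (8,G2,2.5), (9,G2,4), (14,G1,5), (16,G3,6), (17,G2,7), (19,G1,8.5), (19,G3,8.5), (20,G2,10.5), (20,G3,10.5), (26,G3,12)
Step 2: Sum ranks within each group.
R_1 = 16 (n_1 = 3)
R_2 = 25 (n_2 = 5)
R_3 = 37 (n_3 = 4)
Step 3: H = 12/(N(N+1)) * sum(R_i^2/n_i) - 3(N+1)
     = 12/(12*13) * (16^2/3 + 25^2/5 + 37^2/4) - 3*13
     = 0.076923 * 552.583 - 39
     = 3.506410.
Step 4: Ties present; correction factor C = 1 - 18/(12^3 - 12) = 0.989510. Corrected H = 3.506410 / 0.989510 = 3.543581.
Step 5: Under H0, H ~ chi^2(2); p-value = 0.170028.
Step 6: alpha = 0.05. fail to reject H0.

H = 3.5436, df = 2, p = 0.170028, fail to reject H0.


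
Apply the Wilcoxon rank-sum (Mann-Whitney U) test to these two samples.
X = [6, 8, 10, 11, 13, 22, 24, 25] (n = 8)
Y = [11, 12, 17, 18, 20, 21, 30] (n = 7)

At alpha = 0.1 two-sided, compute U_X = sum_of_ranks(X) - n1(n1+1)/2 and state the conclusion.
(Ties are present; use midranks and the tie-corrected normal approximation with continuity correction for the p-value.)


Step 1: Combine and sort all 15 observations; assign midranks.
sorted (value, group): (6,X), (8,X), (10,X), (11,X), (11,Y), (12,Y), (13,X), (17,Y), (18,Y), (20,Y), (21,Y), (22,X), (24,X), (25,X), (30,Y)
ranks: 6->1, 8->2, 10->3, 11->4.5, 11->4.5, 12->6, 13->7, 17->8, 18->9, 20->10, 21->11, 22->12, 24->13, 25->14, 30->15
Step 2: Rank sum for X: R1 = 1 + 2 + 3 + 4.5 + 7 + 12 + 13 + 14 = 56.5.
Step 3: U_X = R1 - n1(n1+1)/2 = 56.5 - 8*9/2 = 56.5 - 36 = 20.5.
       U_Y = n1*n2 - U_X = 56 - 20.5 = 35.5.
Step 4: Ties are present, so use the tie-corrected normal approximation (with continuity correction) for the p-value.
Step 5: p-value = 0.417471; compare to alpha = 0.1. fail to reject H0.

U_X = 20.5, p = 0.417471, fail to reject H0 at alpha = 0.1.


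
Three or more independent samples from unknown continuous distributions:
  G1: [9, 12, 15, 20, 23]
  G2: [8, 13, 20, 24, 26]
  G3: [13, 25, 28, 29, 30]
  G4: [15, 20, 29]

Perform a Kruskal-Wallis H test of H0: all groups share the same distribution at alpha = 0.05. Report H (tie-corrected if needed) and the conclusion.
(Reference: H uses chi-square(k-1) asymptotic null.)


Step 1: Combine all N = 18 observations and assign midranks.
sorted (value, group, rank): (8,G2,1), (9,G1,2), (12,G1,3), (13,G2,4.5), (13,G3,4.5), (15,G1,6.5), (15,G4,6.5), (20,G1,9), (20,G2,9), (20,G4,9), (23,G1,11), (24,G2,12), (25,G3,13), (26,G2,14), (28,G3,15), (29,G3,16.5), (29,G4,16.5), (30,G3,18)
Step 2: Sum ranks within each group.
R_1 = 31.5 (n_1 = 5)
R_2 = 40.5 (n_2 = 5)
R_3 = 67 (n_3 = 5)
R_4 = 32 (n_4 = 3)
Step 3: H = 12/(N(N+1)) * sum(R_i^2/n_i) - 3(N+1)
     = 12/(18*19) * (31.5^2/5 + 40.5^2/5 + 67^2/5 + 32^2/3) - 3*19
     = 0.035088 * 1765.63 - 57
     = 4.952047.
Step 4: Ties present; correction factor C = 1 - 42/(18^3 - 18) = 0.992776. Corrected H = 4.952047 / 0.992776 = 4.988080.
Step 5: Under H0, H ~ chi^2(3); p-value = 0.172672.
Step 6: alpha = 0.05. fail to reject H0.

H = 4.9881, df = 3, p = 0.172672, fail to reject H0.


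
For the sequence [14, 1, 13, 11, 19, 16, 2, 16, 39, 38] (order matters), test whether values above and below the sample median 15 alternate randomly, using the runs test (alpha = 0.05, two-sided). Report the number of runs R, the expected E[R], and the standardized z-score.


Step 1: Compute median = 15; label A = above, B = below.
Labels in order: BBBBAABAAA  (n_A = 5, n_B = 5)
Step 2: Count runs R = 4.
Step 3: Under H0 (random ordering), E[R] = 2*n_A*n_B/(n_A+n_B) + 1 = 2*5*5/10 + 1 = 6.0000.
        Var[R] = 2*n_A*n_B*(2*n_A*n_B - n_A - n_B) / ((n_A+n_B)^2 * (n_A+n_B-1)) = 2000/900 = 2.2222.
        SD[R] = 1.4907.
Step 4: Continuity-corrected z = (R + 0.5 - E[R]) / SD[R] = (4 + 0.5 - 6.0000) / 1.4907 = -1.0062.
Step 5: Two-sided p-value via normal approximation = 2*(1 - Phi(|z|)) = 0.314305.
Step 6: alpha = 0.05. fail to reject H0.

R = 4, z = -1.0062, p = 0.314305, fail to reject H0.


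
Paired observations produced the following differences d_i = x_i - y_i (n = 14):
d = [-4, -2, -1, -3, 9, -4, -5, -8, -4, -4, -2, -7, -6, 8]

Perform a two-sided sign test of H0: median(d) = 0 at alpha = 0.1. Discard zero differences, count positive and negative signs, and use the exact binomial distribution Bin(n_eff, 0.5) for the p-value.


Step 1: Discard zero differences. Original n = 14; n_eff = number of nonzero differences = 14.
Nonzero differences (with sign): -4, -2, -1, -3, +9, -4, -5, -8, -4, -4, -2, -7, -6, +8
Step 2: Count signs: positive = 2, negative = 12.
Step 3: Under H0: P(positive) = 0.5, so the number of positives S ~ Bin(14, 0.5).
Step 4: Two-sided exact p-value = sum of Bin(14,0.5) probabilities at or below the observed probability = 0.012939.
Step 5: alpha = 0.1. reject H0.

n_eff = 14, pos = 2, neg = 12, p = 0.012939, reject H0.


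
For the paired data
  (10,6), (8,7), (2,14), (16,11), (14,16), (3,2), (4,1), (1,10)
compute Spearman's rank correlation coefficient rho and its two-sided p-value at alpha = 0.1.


Step 1: Rank x and y separately (midranks; no ties here).
rank(x): 10->6, 8->5, 2->2, 16->8, 14->7, 3->3, 4->4, 1->1
rank(y): 6->3, 7->4, 14->7, 11->6, 16->8, 2->2, 1->1, 10->5
Step 2: d_i = R_x(i) - R_y(i); compute d_i^2.
  (6-3)^2=9, (5-4)^2=1, (2-7)^2=25, (8-6)^2=4, (7-8)^2=1, (3-2)^2=1, (4-1)^2=9, (1-5)^2=16
sum(d^2) = 66.
Step 3: rho = 1 - 6*66 / (8*(8^2 - 1)) = 1 - 396/504 = 0.214286.
Step 4: Under H0, t = rho * sqrt((n-2)/(1-rho^2)) = 0.5374 ~ t(6).
Step 5: Two-sided p-value from the t-distribution with 6 df = 0.610344.
Step 6: alpha = 0.1. fail to reject H0.

rho = 0.2143, p = 0.610344, fail to reject H0 at alpha = 0.1.


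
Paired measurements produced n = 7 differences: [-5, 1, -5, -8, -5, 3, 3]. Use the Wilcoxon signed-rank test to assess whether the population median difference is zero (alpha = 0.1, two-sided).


Step 1: Drop any zero differences (none here) and take |d_i|.
|d| = [5, 1, 5, 8, 5, 3, 3]
Step 2: Midrank |d_i| (ties get averaged ranks).
ranks: |5|->5, |1|->1, |5|->5, |8|->7, |5|->5, |3|->2.5, |3|->2.5
Step 3: Attach original signs; sum ranks with positive sign and with negative sign.
W+ = 1 + 2.5 + 2.5 = 6
W- = 5 + 5 + 7 + 5 = 22
(Check: W+ + W- = 28 should equal n(n+1)/2 = 28.)
Step 4: Test statistic W = min(W+, W-) = 6.
Step 5: Ties in |d|, so use the tie-corrected normal approximation.
        E[W] = n(n+1)/4 = 7*8/4 = 14.
        Tie groups: |d|=3 (t=2), |d|=5 (t=3); sum(t^3 - t) = 30.
        Var[W] = n(n+1)(2n+1)/24 - sum(t^3-t)/48 = 840/24 - 30/48 = 34.375.
        z = (W - E[W]) / sqrt(Var[W]) = (6 - 14) / 5.8630 = -1.3645.
        Two-sided p = 2*Phi(z) = 0.172415.
Step 6: alpha = 0.1. fail to reject H0.

W+ = 6, W- = 22, W = min = 6, p = 0.172415, fail to reject H0.


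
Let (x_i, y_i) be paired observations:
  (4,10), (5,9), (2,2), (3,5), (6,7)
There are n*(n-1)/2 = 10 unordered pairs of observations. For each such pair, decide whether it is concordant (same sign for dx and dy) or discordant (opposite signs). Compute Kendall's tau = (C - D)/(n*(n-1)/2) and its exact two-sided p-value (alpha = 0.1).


Step 1: Enumerate the 10 unordered pairs (i,j) with i<j and classify each by sign(x_j-x_i) * sign(y_j-y_i).
  (1,2):dx=+1,dy=-1->D; (1,3):dx=-2,dy=-8->C; (1,4):dx=-1,dy=-5->C; (1,5):dx=+2,dy=-3->D
  (2,3):dx=-3,dy=-7->C; (2,4):dx=-2,dy=-4->C; (2,5):dx=+1,dy=-2->D; (3,4):dx=+1,dy=+3->C
  (3,5):dx=+4,dy=+5->C; (4,5):dx=+3,dy=+2->C
Step 2: C = 7, D = 3, total pairs = 10.
Step 3: tau = (C - D)/(n(n-1)/2) = (7 - 3)/10 = 0.400000.
Step 4: Exact two-sided p-value (enumerate n! = 120 permutations of y under H0): p = 0.483333.
Step 5: alpha = 0.1. fail to reject H0.

tau_b = 0.4000 (C=7, D=3), p = 0.483333, fail to reject H0.


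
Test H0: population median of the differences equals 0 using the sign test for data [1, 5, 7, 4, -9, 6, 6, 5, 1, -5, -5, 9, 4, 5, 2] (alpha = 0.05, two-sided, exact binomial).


Step 1: Discard zero differences. Original n = 15; n_eff = number of nonzero differences = 15.
Nonzero differences (with sign): +1, +5, +7, +4, -9, +6, +6, +5, +1, -5, -5, +9, +4, +5, +2
Step 2: Count signs: positive = 12, negative = 3.
Step 3: Under H0: P(positive) = 0.5, so the number of positives S ~ Bin(15, 0.5).
Step 4: Two-sided exact p-value = sum of Bin(15,0.5) probabilities at or below the observed probability = 0.035156.
Step 5: alpha = 0.05. reject H0.

n_eff = 15, pos = 12, neg = 3, p = 0.035156, reject H0.


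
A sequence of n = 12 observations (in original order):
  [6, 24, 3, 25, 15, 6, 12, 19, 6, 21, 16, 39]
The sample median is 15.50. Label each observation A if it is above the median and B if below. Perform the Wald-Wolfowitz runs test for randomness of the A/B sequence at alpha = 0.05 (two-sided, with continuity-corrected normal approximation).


Step 1: Compute median = 15.50; label A = above, B = below.
Labels in order: BABABBBABAAA  (n_A = 6, n_B = 6)
Step 2: Count runs R = 8.
Step 3: Under H0 (random ordering), E[R] = 2*n_A*n_B/(n_A+n_B) + 1 = 2*6*6/12 + 1 = 7.0000.
        Var[R] = 2*n_A*n_B*(2*n_A*n_B - n_A - n_B) / ((n_A+n_B)^2 * (n_A+n_B-1)) = 4320/1584 = 2.7273.
        SD[R] = 1.6514.
Step 4: Continuity-corrected z = (R - 0.5 - E[R]) / SD[R] = (8 - 0.5 - 7.0000) / 1.6514 = 0.3028.
Step 5: Two-sided p-value via normal approximation = 2*(1 - Phi(|z|)) = 0.762069.
Step 6: alpha = 0.05. fail to reject H0.

R = 8, z = 0.3028, p = 0.762069, fail to reject H0.


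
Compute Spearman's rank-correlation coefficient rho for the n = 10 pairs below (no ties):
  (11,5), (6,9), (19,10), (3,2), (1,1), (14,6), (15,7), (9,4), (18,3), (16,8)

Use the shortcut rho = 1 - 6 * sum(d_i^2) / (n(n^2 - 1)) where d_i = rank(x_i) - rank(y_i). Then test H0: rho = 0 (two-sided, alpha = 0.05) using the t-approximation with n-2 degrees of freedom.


Step 1: Rank x and y separately (midranks; no ties here).
rank(x): 11->5, 6->3, 19->10, 3->2, 1->1, 14->6, 15->7, 9->4, 18->9, 16->8
rank(y): 5->5, 9->9, 10->10, 2->2, 1->1, 6->6, 7->7, 4->4, 3->3, 8->8
Step 2: d_i = R_x(i) - R_y(i); compute d_i^2.
  (5-5)^2=0, (3-9)^2=36, (10-10)^2=0, (2-2)^2=0, (1-1)^2=0, (6-6)^2=0, (7-7)^2=0, (4-4)^2=0, (9-3)^2=36, (8-8)^2=0
sum(d^2) = 72.
Step 3: rho = 1 - 6*72 / (10*(10^2 - 1)) = 1 - 432/990 = 0.563636.
Step 4: Under H0, t = rho * sqrt((n-2)/(1-rho^2)) = 1.9300 ~ t(8).
Step 5: Two-sided p-value from the t-distribution with 8 df = 0.089724.
Step 6: alpha = 0.05. fail to reject H0.

rho = 0.5636, p = 0.089724, fail to reject H0 at alpha = 0.05.


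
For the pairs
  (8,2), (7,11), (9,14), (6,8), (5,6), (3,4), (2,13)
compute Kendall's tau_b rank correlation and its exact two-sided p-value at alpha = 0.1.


Step 1: Enumerate the 21 unordered pairs (i,j) with i<j and classify each by sign(x_j-x_i) * sign(y_j-y_i).
  (1,2):dx=-1,dy=+9->D; (1,3):dx=+1,dy=+12->C; (1,4):dx=-2,dy=+6->D; (1,5):dx=-3,dy=+4->D
  (1,6):dx=-5,dy=+2->D; (1,7):dx=-6,dy=+11->D; (2,3):dx=+2,dy=+3->C; (2,4):dx=-1,dy=-3->C
  (2,5):dx=-2,dy=-5->C; (2,6):dx=-4,dy=-7->C; (2,7):dx=-5,dy=+2->D; (3,4):dx=-3,dy=-6->C
  (3,5):dx=-4,dy=-8->C; (3,6):dx=-6,dy=-10->C; (3,7):dx=-7,dy=-1->C; (4,5):dx=-1,dy=-2->C
  (4,6):dx=-3,dy=-4->C; (4,7):dx=-4,dy=+5->D; (5,6):dx=-2,dy=-2->C; (5,7):dx=-3,dy=+7->D
  (6,7):dx=-1,dy=+9->D
Step 2: C = 12, D = 9, total pairs = 21.
Step 3: tau = (C - D)/(n(n-1)/2) = (12 - 9)/21 = 0.142857.
Step 4: Exact two-sided p-value (enumerate n! = 5040 permutations of y under H0): p = 0.772619.
Step 5: alpha = 0.1. fail to reject H0.

tau_b = 0.1429 (C=12, D=9), p = 0.772619, fail to reject H0.


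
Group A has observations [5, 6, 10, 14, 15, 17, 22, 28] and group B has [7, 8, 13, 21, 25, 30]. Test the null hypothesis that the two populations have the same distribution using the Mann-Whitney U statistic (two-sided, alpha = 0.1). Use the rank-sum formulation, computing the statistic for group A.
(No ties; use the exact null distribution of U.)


Step 1: Combine and sort all 14 observations; assign midranks.
sorted (value, group): (5,X), (6,X), (7,Y), (8,Y), (10,X), (13,Y), (14,X), (15,X), (17,X), (21,Y), (22,X), (25,Y), (28,X), (30,Y)
ranks: 5->1, 6->2, 7->3, 8->4, 10->5, 13->6, 14->7, 15->8, 17->9, 21->10, 22->11, 25->12, 28->13, 30->14
Step 2: Rank sum for X: R1 = 1 + 2 + 5 + 7 + 8 + 9 + 11 + 13 = 56.
Step 3: U_X = R1 - n1(n1+1)/2 = 56 - 8*9/2 = 56 - 36 = 20.
       U_Y = n1*n2 - U_X = 48 - 20 = 28.
Step 4: No ties, so the exact null distribution of U (based on enumerating the C(14,8) = 3003 equally likely rank assignments) gives the two-sided p-value.
Step 5: p-value = 0.662005; compare to alpha = 0.1. fail to reject H0.

U_X = 20, p = 0.662005, fail to reject H0 at alpha = 0.1.


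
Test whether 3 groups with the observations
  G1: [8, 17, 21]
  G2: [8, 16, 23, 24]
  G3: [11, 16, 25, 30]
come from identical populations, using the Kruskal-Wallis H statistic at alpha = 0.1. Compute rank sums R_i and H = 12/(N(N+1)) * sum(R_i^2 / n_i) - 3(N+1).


Step 1: Combine all N = 11 observations and assign midranks.
sorted (value, group, rank): (8,G1,1.5), (8,G2,1.5), (11,G3,3), (16,G2,4.5), (16,G3,4.5), (17,G1,6), (21,G1,7), (23,G2,8), (24,G2,9), (25,G3,10), (30,G3,11)
Step 2: Sum ranks within each group.
R_1 = 14.5 (n_1 = 3)
R_2 = 23 (n_2 = 4)
R_3 = 28.5 (n_3 = 4)
Step 3: H = 12/(N(N+1)) * sum(R_i^2/n_i) - 3(N+1)
     = 12/(11*12) * (14.5^2/3 + 23^2/4 + 28.5^2/4) - 3*12
     = 0.090909 * 405.396 - 36
     = 0.854167.
Step 4: Ties present; correction factor C = 1 - 12/(11^3 - 11) = 0.990909. Corrected H = 0.854167 / 0.990909 = 0.862003.
Step 5: Under H0, H ~ chi^2(2); p-value = 0.649858.
Step 6: alpha = 0.1. fail to reject H0.

H = 0.8620, df = 2, p = 0.649858, fail to reject H0.


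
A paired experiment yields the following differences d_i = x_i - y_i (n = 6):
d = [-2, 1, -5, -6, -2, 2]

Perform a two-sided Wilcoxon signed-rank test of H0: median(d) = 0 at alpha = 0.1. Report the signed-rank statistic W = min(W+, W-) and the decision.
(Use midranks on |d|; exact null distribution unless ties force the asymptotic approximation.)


Step 1: Drop any zero differences (none here) and take |d_i|.
|d| = [2, 1, 5, 6, 2, 2]
Step 2: Midrank |d_i| (ties get averaged ranks).
ranks: |2|->3, |1|->1, |5|->5, |6|->6, |2|->3, |2|->3
Step 3: Attach original signs; sum ranks with positive sign and with negative sign.
W+ = 1 + 3 = 4
W- = 3 + 5 + 6 + 3 = 17
(Check: W+ + W- = 21 should equal n(n+1)/2 = 21.)
Step 4: Test statistic W = min(W+, W-) = 4.
Step 5: Ties in |d|, so use the tie-corrected normal approximation.
        E[W] = n(n+1)/4 = 6*7/4 = 10.5.
        Tie groups: |d|=2 (t=3); sum(t^3 - t) = 24.
        Var[W] = n(n+1)(2n+1)/24 - sum(t^3-t)/48 = 546/24 - 24/48 = 22.25.
        z = (W - E[W]) / sqrt(Var[W]) = (4 - 10.5) / 4.7170 = -1.3780.
        Two-sided p = 2*Phi(z) = 0.168204.
Step 6: alpha = 0.1. fail to reject H0.

W+ = 4, W- = 17, W = min = 4, p = 0.168204, fail to reject H0.


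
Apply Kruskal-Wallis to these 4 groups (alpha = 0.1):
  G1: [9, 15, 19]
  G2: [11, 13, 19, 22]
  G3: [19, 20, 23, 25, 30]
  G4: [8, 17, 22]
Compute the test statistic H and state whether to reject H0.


Step 1: Combine all N = 15 observations and assign midranks.
sorted (value, group, rank): (8,G4,1), (9,G1,2), (11,G2,3), (13,G2,4), (15,G1,5), (17,G4,6), (19,G1,8), (19,G2,8), (19,G3,8), (20,G3,10), (22,G2,11.5), (22,G4,11.5), (23,G3,13), (25,G3,14), (30,G3,15)
Step 2: Sum ranks within each group.
R_1 = 15 (n_1 = 3)
R_2 = 26.5 (n_2 = 4)
R_3 = 60 (n_3 = 5)
R_4 = 18.5 (n_4 = 3)
Step 3: H = 12/(N(N+1)) * sum(R_i^2/n_i) - 3(N+1)
     = 12/(15*16) * (15^2/3 + 26.5^2/4 + 60^2/5 + 18.5^2/3) - 3*16
     = 0.050000 * 1084.65 - 48
     = 6.232292.
Step 4: Ties present; correction factor C = 1 - 30/(15^3 - 15) = 0.991071. Corrected H = 6.232292 / 0.991071 = 6.288438.
Step 5: Under H0, H ~ chi^2(3); p-value = 0.098390.
Step 6: alpha = 0.1. reject H0.

H = 6.2884, df = 3, p = 0.098390, reject H0.


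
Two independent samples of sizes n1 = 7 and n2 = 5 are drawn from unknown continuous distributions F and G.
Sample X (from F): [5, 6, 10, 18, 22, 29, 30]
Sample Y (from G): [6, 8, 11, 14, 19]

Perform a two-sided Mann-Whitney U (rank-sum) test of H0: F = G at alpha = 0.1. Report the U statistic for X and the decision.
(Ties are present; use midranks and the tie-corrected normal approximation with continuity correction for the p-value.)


Step 1: Combine and sort all 12 observations; assign midranks.
sorted (value, group): (5,X), (6,X), (6,Y), (8,Y), (10,X), (11,Y), (14,Y), (18,X), (19,Y), (22,X), (29,X), (30,X)
ranks: 5->1, 6->2.5, 6->2.5, 8->4, 10->5, 11->6, 14->7, 18->8, 19->9, 22->10, 29->11, 30->12
Step 2: Rank sum for X: R1 = 1 + 2.5 + 5 + 8 + 10 + 11 + 12 = 49.5.
Step 3: U_X = R1 - n1(n1+1)/2 = 49.5 - 7*8/2 = 49.5 - 28 = 21.5.
       U_Y = n1*n2 - U_X = 35 - 21.5 = 13.5.
Step 4: Ties are present, so use the tie-corrected normal approximation (with continuity correction) for the p-value.
Step 5: p-value = 0.569088; compare to alpha = 0.1. fail to reject H0.

U_X = 21.5, p = 0.569088, fail to reject H0 at alpha = 0.1.


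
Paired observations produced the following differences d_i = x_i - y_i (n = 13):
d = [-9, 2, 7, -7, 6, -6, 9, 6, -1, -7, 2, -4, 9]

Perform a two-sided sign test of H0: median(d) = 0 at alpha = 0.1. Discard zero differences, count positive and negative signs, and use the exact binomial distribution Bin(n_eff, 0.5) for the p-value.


Step 1: Discard zero differences. Original n = 13; n_eff = number of nonzero differences = 13.
Nonzero differences (with sign): -9, +2, +7, -7, +6, -6, +9, +6, -1, -7, +2, -4, +9
Step 2: Count signs: positive = 7, negative = 6.
Step 3: Under H0: P(positive) = 0.5, so the number of positives S ~ Bin(13, 0.5).
Step 4: Two-sided exact p-value = sum of Bin(13,0.5) probabilities at or below the observed probability = 1.000000.
Step 5: alpha = 0.1. fail to reject H0.

n_eff = 13, pos = 7, neg = 6, p = 1.000000, fail to reject H0.


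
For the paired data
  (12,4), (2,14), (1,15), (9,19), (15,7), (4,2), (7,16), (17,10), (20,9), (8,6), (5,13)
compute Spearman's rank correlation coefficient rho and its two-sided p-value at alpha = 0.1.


Step 1: Rank x and y separately (midranks; no ties here).
rank(x): 12->8, 2->2, 1->1, 9->7, 15->9, 4->3, 7->5, 17->10, 20->11, 8->6, 5->4
rank(y): 4->2, 14->8, 15->9, 19->11, 7->4, 2->1, 16->10, 10->6, 9->5, 6->3, 13->7
Step 2: d_i = R_x(i) - R_y(i); compute d_i^2.
  (8-2)^2=36, (2-8)^2=36, (1-9)^2=64, (7-11)^2=16, (9-4)^2=25, (3-1)^2=4, (5-10)^2=25, (10-6)^2=16, (11-5)^2=36, (6-3)^2=9, (4-7)^2=9
sum(d^2) = 276.
Step 3: rho = 1 - 6*276 / (11*(11^2 - 1)) = 1 - 1656/1320 = -0.254545.
Step 4: Under H0, t = rho * sqrt((n-2)/(1-rho^2)) = -0.7896 ~ t(9).
Step 5: Two-sided p-value from the t-distribution with 9 df = 0.450037.
Step 6: alpha = 0.1. fail to reject H0.

rho = -0.2545, p = 0.450037, fail to reject H0 at alpha = 0.1.


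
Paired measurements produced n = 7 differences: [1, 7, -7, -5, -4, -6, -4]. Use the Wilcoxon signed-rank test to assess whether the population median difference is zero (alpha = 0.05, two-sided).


Step 1: Drop any zero differences (none here) and take |d_i|.
|d| = [1, 7, 7, 5, 4, 6, 4]
Step 2: Midrank |d_i| (ties get averaged ranks).
ranks: |1|->1, |7|->6.5, |7|->6.5, |5|->4, |4|->2.5, |6|->5, |4|->2.5
Step 3: Attach original signs; sum ranks with positive sign and with negative sign.
W+ = 1 + 6.5 = 7.5
W- = 6.5 + 4 + 2.5 + 5 + 2.5 = 20.5
(Check: W+ + W- = 28 should equal n(n+1)/2 = 28.)
Step 4: Test statistic W = min(W+, W-) = 7.5.
Step 5: Ties in |d|, so use the tie-corrected normal approximation.
        E[W] = n(n+1)/4 = 7*8/4 = 14.
        Tie groups: |d|=4 (t=2), |d|=7 (t=2); sum(t^3 - t) = 12.
        Var[W] = n(n+1)(2n+1)/24 - sum(t^3-t)/48 = 840/24 - 12/48 = 34.75.
        z = (W - E[W]) / sqrt(Var[W]) = (7.5 - 14) / 5.8949 = -1.1026.
        Two-sided p = 2*Phi(z) = 0.270181.
Step 6: alpha = 0.05. fail to reject H0.

W+ = 7.5, W- = 20.5, W = min = 7.5, p = 0.270181, fail to reject H0.


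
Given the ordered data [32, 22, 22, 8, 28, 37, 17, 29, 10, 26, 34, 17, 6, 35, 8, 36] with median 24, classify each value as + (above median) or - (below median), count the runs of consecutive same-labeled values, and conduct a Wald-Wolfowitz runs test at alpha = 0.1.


Step 1: Compute median = 24; label A = above, B = below.
Labels in order: ABBBAABABAABBABA  (n_A = 8, n_B = 8)
Step 2: Count runs R = 11.
Step 3: Under H0 (random ordering), E[R] = 2*n_A*n_B/(n_A+n_B) + 1 = 2*8*8/16 + 1 = 9.0000.
        Var[R] = 2*n_A*n_B*(2*n_A*n_B - n_A - n_B) / ((n_A+n_B)^2 * (n_A+n_B-1)) = 14336/3840 = 3.7333.
        SD[R] = 1.9322.
Step 4: Continuity-corrected z = (R - 0.5 - E[R]) / SD[R] = (11 - 0.5 - 9.0000) / 1.9322 = 0.7763.
Step 5: Two-sided p-value via normal approximation = 2*(1 - Phi(|z|)) = 0.437558.
Step 6: alpha = 0.1. fail to reject H0.

R = 11, z = 0.7763, p = 0.437558, fail to reject H0.


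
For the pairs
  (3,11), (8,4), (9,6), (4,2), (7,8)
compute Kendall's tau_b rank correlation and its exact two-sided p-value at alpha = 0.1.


Step 1: Enumerate the 10 unordered pairs (i,j) with i<j and classify each by sign(x_j-x_i) * sign(y_j-y_i).
  (1,2):dx=+5,dy=-7->D; (1,3):dx=+6,dy=-5->D; (1,4):dx=+1,dy=-9->D; (1,5):dx=+4,dy=-3->D
  (2,3):dx=+1,dy=+2->C; (2,4):dx=-4,dy=-2->C; (2,5):dx=-1,dy=+4->D; (3,4):dx=-5,dy=-4->C
  (3,5):dx=-2,dy=+2->D; (4,5):dx=+3,dy=+6->C
Step 2: C = 4, D = 6, total pairs = 10.
Step 3: tau = (C - D)/(n(n-1)/2) = (4 - 6)/10 = -0.200000.
Step 4: Exact two-sided p-value (enumerate n! = 120 permutations of y under H0): p = 0.816667.
Step 5: alpha = 0.1. fail to reject H0.

tau_b = -0.2000 (C=4, D=6), p = 0.816667, fail to reject H0.


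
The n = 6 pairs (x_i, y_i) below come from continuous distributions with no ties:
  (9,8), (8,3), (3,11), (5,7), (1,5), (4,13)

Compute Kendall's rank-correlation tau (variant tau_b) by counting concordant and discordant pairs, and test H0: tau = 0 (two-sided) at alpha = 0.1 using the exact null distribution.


Step 1: Enumerate the 15 unordered pairs (i,j) with i<j and classify each by sign(x_j-x_i) * sign(y_j-y_i).
  (1,2):dx=-1,dy=-5->C; (1,3):dx=-6,dy=+3->D; (1,4):dx=-4,dy=-1->C; (1,5):dx=-8,dy=-3->C
  (1,6):dx=-5,dy=+5->D; (2,3):dx=-5,dy=+8->D; (2,4):dx=-3,dy=+4->D; (2,5):dx=-7,dy=+2->D
  (2,6):dx=-4,dy=+10->D; (3,4):dx=+2,dy=-4->D; (3,5):dx=-2,dy=-6->C; (3,6):dx=+1,dy=+2->C
  (4,5):dx=-4,dy=-2->C; (4,6):dx=-1,dy=+6->D; (5,6):dx=+3,dy=+8->C
Step 2: C = 7, D = 8, total pairs = 15.
Step 3: tau = (C - D)/(n(n-1)/2) = (7 - 8)/15 = -0.066667.
Step 4: Exact two-sided p-value (enumerate n! = 720 permutations of y under H0): p = 1.000000.
Step 5: alpha = 0.1. fail to reject H0.

tau_b = -0.0667 (C=7, D=8), p = 1.000000, fail to reject H0.


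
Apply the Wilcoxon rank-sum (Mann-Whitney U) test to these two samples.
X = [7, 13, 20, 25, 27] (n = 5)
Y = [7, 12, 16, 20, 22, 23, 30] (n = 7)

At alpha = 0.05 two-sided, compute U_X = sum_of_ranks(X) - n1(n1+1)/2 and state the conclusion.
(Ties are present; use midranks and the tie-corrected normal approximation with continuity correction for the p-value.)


Step 1: Combine and sort all 12 observations; assign midranks.
sorted (value, group): (7,X), (7,Y), (12,Y), (13,X), (16,Y), (20,X), (20,Y), (22,Y), (23,Y), (25,X), (27,X), (30,Y)
ranks: 7->1.5, 7->1.5, 12->3, 13->4, 16->5, 20->6.5, 20->6.5, 22->8, 23->9, 25->10, 27->11, 30->12
Step 2: Rank sum for X: R1 = 1.5 + 4 + 6.5 + 10 + 11 = 33.
Step 3: U_X = R1 - n1(n1+1)/2 = 33 - 5*6/2 = 33 - 15 = 18.
       U_Y = n1*n2 - U_X = 35 - 18 = 17.
Step 4: Ties are present, so use the tie-corrected normal approximation (with continuity correction) for the p-value.
Step 5: p-value = 1.000000; compare to alpha = 0.05. fail to reject H0.

U_X = 18, p = 1.000000, fail to reject H0 at alpha = 0.05.


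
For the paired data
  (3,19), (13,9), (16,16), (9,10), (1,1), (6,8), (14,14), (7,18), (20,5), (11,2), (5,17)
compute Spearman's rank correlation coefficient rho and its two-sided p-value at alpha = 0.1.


Step 1: Rank x and y separately (midranks; no ties here).
rank(x): 3->2, 13->8, 16->10, 9->6, 1->1, 6->4, 14->9, 7->5, 20->11, 11->7, 5->3
rank(y): 19->11, 9->5, 16->8, 10->6, 1->1, 8->4, 14->7, 18->10, 5->3, 2->2, 17->9
Step 2: d_i = R_x(i) - R_y(i); compute d_i^2.
  (2-11)^2=81, (8-5)^2=9, (10-8)^2=4, (6-6)^2=0, (1-1)^2=0, (4-4)^2=0, (9-7)^2=4, (5-10)^2=25, (11-3)^2=64, (7-2)^2=25, (3-9)^2=36
sum(d^2) = 248.
Step 3: rho = 1 - 6*248 / (11*(11^2 - 1)) = 1 - 1488/1320 = -0.127273.
Step 4: Under H0, t = rho * sqrt((n-2)/(1-rho^2)) = -0.3849 ~ t(9).
Step 5: Two-sided p-value from the t-distribution with 9 df = 0.709215.
Step 6: alpha = 0.1. fail to reject H0.

rho = -0.1273, p = 0.709215, fail to reject H0 at alpha = 0.1.


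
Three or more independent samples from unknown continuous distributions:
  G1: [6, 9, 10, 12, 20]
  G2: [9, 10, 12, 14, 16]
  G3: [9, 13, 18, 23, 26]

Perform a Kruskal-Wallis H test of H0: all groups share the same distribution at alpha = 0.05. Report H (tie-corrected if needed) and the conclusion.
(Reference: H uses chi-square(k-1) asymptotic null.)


Step 1: Combine all N = 15 observations and assign midranks.
sorted (value, group, rank): (6,G1,1), (9,G1,3), (9,G2,3), (9,G3,3), (10,G1,5.5), (10,G2,5.5), (12,G1,7.5), (12,G2,7.5), (13,G3,9), (14,G2,10), (16,G2,11), (18,G3,12), (20,G1,13), (23,G3,14), (26,G3,15)
Step 2: Sum ranks within each group.
R_1 = 30 (n_1 = 5)
R_2 = 37 (n_2 = 5)
R_3 = 53 (n_3 = 5)
Step 3: H = 12/(N(N+1)) * sum(R_i^2/n_i) - 3(N+1)
     = 12/(15*16) * (30^2/5 + 37^2/5 + 53^2/5) - 3*16
     = 0.050000 * 1015.6 - 48
     = 2.780000.
Step 4: Ties present; correction factor C = 1 - 36/(15^3 - 15) = 0.989286. Corrected H = 2.780000 / 0.989286 = 2.810108.
Step 5: Under H0, H ~ chi^2(2); p-value = 0.245354.
Step 6: alpha = 0.05. fail to reject H0.

H = 2.8101, df = 2, p = 0.245354, fail to reject H0.


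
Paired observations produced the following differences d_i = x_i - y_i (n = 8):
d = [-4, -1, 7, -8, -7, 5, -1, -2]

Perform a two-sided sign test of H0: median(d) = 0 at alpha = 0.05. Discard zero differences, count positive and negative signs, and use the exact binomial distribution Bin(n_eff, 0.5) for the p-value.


Step 1: Discard zero differences. Original n = 8; n_eff = number of nonzero differences = 8.
Nonzero differences (with sign): -4, -1, +7, -8, -7, +5, -1, -2
Step 2: Count signs: positive = 2, negative = 6.
Step 3: Under H0: P(positive) = 0.5, so the number of positives S ~ Bin(8, 0.5).
Step 4: Two-sided exact p-value = sum of Bin(8,0.5) probabilities at or below the observed probability = 0.289062.
Step 5: alpha = 0.05. fail to reject H0.

n_eff = 8, pos = 2, neg = 6, p = 0.289062, fail to reject H0.


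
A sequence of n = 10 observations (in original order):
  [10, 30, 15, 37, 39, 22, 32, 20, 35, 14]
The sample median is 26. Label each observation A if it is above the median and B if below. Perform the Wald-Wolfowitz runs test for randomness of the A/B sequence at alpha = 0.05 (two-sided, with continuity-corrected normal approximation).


Step 1: Compute median = 26; label A = above, B = below.
Labels in order: BABAABABAB  (n_A = 5, n_B = 5)
Step 2: Count runs R = 9.
Step 3: Under H0 (random ordering), E[R] = 2*n_A*n_B/(n_A+n_B) + 1 = 2*5*5/10 + 1 = 6.0000.
        Var[R] = 2*n_A*n_B*(2*n_A*n_B - n_A - n_B) / ((n_A+n_B)^2 * (n_A+n_B-1)) = 2000/900 = 2.2222.
        SD[R] = 1.4907.
Step 4: Continuity-corrected z = (R - 0.5 - E[R]) / SD[R] = (9 - 0.5 - 6.0000) / 1.4907 = 1.6771.
Step 5: Two-sided p-value via normal approximation = 2*(1 - Phi(|z|)) = 0.093533.
Step 6: alpha = 0.05. fail to reject H0.

R = 9, z = 1.6771, p = 0.093533, fail to reject H0.


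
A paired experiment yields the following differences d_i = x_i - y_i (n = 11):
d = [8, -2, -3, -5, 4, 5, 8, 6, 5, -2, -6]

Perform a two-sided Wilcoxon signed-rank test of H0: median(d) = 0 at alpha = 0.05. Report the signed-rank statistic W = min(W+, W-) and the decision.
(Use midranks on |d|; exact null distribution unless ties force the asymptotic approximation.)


Step 1: Drop any zero differences (none here) and take |d_i|.
|d| = [8, 2, 3, 5, 4, 5, 8, 6, 5, 2, 6]
Step 2: Midrank |d_i| (ties get averaged ranks).
ranks: |8|->10.5, |2|->1.5, |3|->3, |5|->6, |4|->4, |5|->6, |8|->10.5, |6|->8.5, |5|->6, |2|->1.5, |6|->8.5
Step 3: Attach original signs; sum ranks with positive sign and with negative sign.
W+ = 10.5 + 4 + 6 + 10.5 + 8.5 + 6 = 45.5
W- = 1.5 + 3 + 6 + 1.5 + 8.5 = 20.5
(Check: W+ + W- = 66 should equal n(n+1)/2 = 66.)
Step 4: Test statistic W = min(W+, W-) = 20.5.
Step 5: Ties in |d|, so use the tie-corrected normal approximation.
        E[W] = n(n+1)/4 = 11*12/4 = 33.
        Tie groups: |d|=2 (t=2), |d|=5 (t=3), |d|=6 (t=2), |d|=8 (t=2); sum(t^3 - t) = 42.
        Var[W] = n(n+1)(2n+1)/24 - sum(t^3-t)/48 = 3036/24 - 42/48 = 125.625.
        z = (W - E[W]) / sqrt(Var[W]) = (20.5 - 33) / 11.2083 = -1.1152.
        Two-sided p = 2*Phi(z) = 0.264744.
Step 6: alpha = 0.05. fail to reject H0.

W+ = 45.5, W- = 20.5, W = min = 20.5, p = 0.264744, fail to reject H0.
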